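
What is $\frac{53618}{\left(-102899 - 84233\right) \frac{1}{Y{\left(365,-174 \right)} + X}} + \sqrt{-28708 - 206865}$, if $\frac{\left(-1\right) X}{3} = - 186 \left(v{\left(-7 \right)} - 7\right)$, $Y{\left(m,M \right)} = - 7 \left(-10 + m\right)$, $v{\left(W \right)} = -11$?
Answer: $\frac{30535451}{8506} + i \sqrt{235573} \approx 3589.9 + 485.36 i$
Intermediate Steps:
$Y{\left(m,M \right)} = 70 - 7 m$
$X = -10044$ ($X = - 3 \left(- 186 \left(-11 - 7\right)\right) = - 3 \left(\left(-186\right) \left(-18\right)\right) = \left(-3\right) 3348 = -10044$)
$\frac{53618}{\left(-102899 - 84233\right) \frac{1}{Y{\left(365,-174 \right)} + X}} + \sqrt{-28708 - 206865} = \frac{53618}{\left(-102899 - 84233\right) \frac{1}{\left(70 - 2555\right) - 10044}} + \sqrt{-28708 - 206865} = \frac{53618}{\left(-187132\right) \frac{1}{\left(70 - 2555\right) - 10044}} + \sqrt{-235573} = \frac{53618}{\left(-187132\right) \frac{1}{-2485 - 10044}} + i \sqrt{235573} = \frac{53618}{\left(-187132\right) \frac{1}{-12529}} + i \sqrt{235573} = \frac{53618}{\left(-187132\right) \left(- \frac{1}{12529}\right)} + i \sqrt{235573} = \frac{53618}{\frac{17012}{1139}} + i \sqrt{235573} = 53618 \cdot \frac{1139}{17012} + i \sqrt{235573} = \frac{30535451}{8506} + i \sqrt{235573}$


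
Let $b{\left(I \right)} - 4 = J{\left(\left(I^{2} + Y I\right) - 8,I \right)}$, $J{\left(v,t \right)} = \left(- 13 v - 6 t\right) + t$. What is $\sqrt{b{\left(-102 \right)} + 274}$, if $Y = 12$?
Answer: $4 i \sqrt{7403} \approx 344.16 i$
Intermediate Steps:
$J{\left(v,t \right)} = - 13 v - 5 t$
$b{\left(I \right)} = 108 - 161 I - 13 I^{2}$ ($b{\left(I \right)} = 4 - \left(5 I + 13 \left(\left(I^{2} + 12 I\right) - 8\right)\right) = 4 - \left(5 I + 13 \left(-8 + I^{2} + 12 I\right)\right) = 4 - \left(-104 + 13 I^{2} + 161 I\right) = 108 - 161 I - 13 I^{2}$)
$\sqrt{b{\left(-102 \right)} + 274} = \sqrt{\left(108 - -16422 - 13 \left(-102\right)^{2}\right) + 274} = \sqrt{\left(108 + 16422 - 135252\right) + 274} = \sqrt{-118722 + 274} = \sqrt{-118448} = 4 i \sqrt{7403}$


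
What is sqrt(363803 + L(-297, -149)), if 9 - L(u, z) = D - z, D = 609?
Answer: sqrt(363054) ≈ 602.54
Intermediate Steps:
L(u, z) = -600 + z (L(u, z) = 9 - (609 - z) = 9 + (-609 + z) = -600 + z)
sqrt(363803 + L(-297, -149)) = sqrt(363803 + (-600 - 149)) = sqrt(363803 - 749) = sqrt(363054)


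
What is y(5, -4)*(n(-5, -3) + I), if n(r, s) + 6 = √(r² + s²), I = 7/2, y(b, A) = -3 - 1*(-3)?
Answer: 0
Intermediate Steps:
y(b, A) = 0 (y(b, A) = -3 + 3 = 0)
I = 7/2 (I = 7*(½) = 7/2 ≈ 3.5000)
n(r, s) = -6 + √(r² + s²)
y(5, -4)*(n(-5, -3) + I) = 0*((-6 + √((-5)² + (-3)²)) + 7/2) = 0*((-6 + √(25 + 9)) + 7/2) = 0*((-6 + √34) + 7/2) = 0*(-5/2 + √34) = 0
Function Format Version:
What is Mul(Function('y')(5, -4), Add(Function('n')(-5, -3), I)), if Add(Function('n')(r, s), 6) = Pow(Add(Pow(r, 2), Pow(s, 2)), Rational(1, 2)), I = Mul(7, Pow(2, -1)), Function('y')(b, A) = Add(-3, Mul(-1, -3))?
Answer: 0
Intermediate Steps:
Function('y')(b, A) = 0 (Function('y')(b, A) = Add(-3, 3) = 0)
I = Rational(7, 2) (I = Mul(7, Rational(1, 2)) = Rational(7, 2) ≈ 3.5000)
Function('n')(r, s) = Add(-6, Pow(Add(Pow(r, 2), Pow(s, 2)), Rational(1, 2)))
Mul(Function('y')(5, -4), Add(Function('n')(-5, -3), I)) = Mul(0, Add(Add(-6, Pow(Add(Pow(-5, 2), Pow(-3, 2)), Rational(1, 2))), Rational(7, 2))) = Mul(0, Add(Add(-6, Pow(Add(25, 9), Rational(1, 2))), Rational(7, 2))) = Mul(0, Add(Add(-6, Pow(34, Rational(1, 2))), Rational(7, 2))) = Mul(0, Add(Rational(-5, 2), Pow(34, Rational(1, 2)))) = 0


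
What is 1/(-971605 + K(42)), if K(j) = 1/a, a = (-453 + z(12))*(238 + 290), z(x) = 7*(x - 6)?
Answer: -217008/210846057841 ≈ -1.0292e-6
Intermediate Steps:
z(x) = -42 + 7*x (z(x) = 7*(-6 + x) = -42 + 7*x)
a = -217008 (a = (-453 + (-42 + 7*12))*(238 + 290) = (-453 + (-42 + 84))*528 = (-453 + 42)*528 = -411*528 = -217008)
K(j) = -1/217008 (K(j) = 1/(-217008) = -1/217008)
1/(-971605 + K(42)) = 1/(-971605 - 1/217008) = 1/(-210846057841/217008) = -217008/210846057841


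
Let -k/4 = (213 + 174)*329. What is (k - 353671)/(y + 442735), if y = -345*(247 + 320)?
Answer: -862963/247120 ≈ -3.4921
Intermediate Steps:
y = -195615 (y = -345*567 = -195615)
k = -509292 (k = -4*(213 + 174)*329 = -1548*329 = -4*127323 = -509292)
(k - 353671)/(y + 442735) = (-509292 - 353671)/(-195615 + 442735) = -862963/247120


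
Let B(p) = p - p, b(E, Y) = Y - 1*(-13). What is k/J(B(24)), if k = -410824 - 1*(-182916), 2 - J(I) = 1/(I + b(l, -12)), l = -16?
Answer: -227908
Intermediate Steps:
b(E, Y) = 13 + Y (b(E, Y) = Y + 13 = 13 + Y)
B(p) = 0
J(I) = 2 - 1/(1 + I) (J(I) = 2 - 1/(I + (13 - 12)) = 2 - 1/(I + 1) = 2 - 1/(1 + I))
k = -227908 (k = -410824 + 182916 = -227908)
k/J(B(24)) = -227908*(1 + 0)/(1 + 2*0) = -227908/(1 + 0) = -227908/1 = -227908*1 = -227908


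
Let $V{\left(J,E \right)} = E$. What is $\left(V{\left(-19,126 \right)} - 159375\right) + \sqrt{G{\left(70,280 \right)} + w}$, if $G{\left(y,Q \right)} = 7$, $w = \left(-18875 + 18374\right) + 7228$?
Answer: $-159249 + \sqrt{6734} \approx -1.5917 \cdot 10^{5}$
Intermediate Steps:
$w = 6727$ ($w = -501 + 7228 = 6727$)
$\left(V{\left(-19,126 \right)} - 159375\right) + \sqrt{G{\left(70,280 \right)} + w} = \left(126 - 159375\right) + \sqrt{7 + 6727} = -159249 + \sqrt{6734}$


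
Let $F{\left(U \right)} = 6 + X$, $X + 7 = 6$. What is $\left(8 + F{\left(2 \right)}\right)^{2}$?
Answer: $169$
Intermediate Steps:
$X = -1$ ($X = -7 + 6 = -1$)
$F{\left(U \right)} = 5$ ($F{\left(U \right)} = 6 - 1 = 5$)
$\left(8 + F{\left(2 \right)}\right)^{2} = \left(8 + 5\right)^{2} = 13^{2} = 169$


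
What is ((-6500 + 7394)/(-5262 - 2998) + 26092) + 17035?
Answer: 178114063/4130 ≈ 43127.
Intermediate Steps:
((-6500 + 7394)/(-5262 - 2998) + 26092) + 17035 = (894/(-8260) + 26092) + 17035 = (894*(-1/8260) + 26092) + 17035 = (-447/4130 + 26092) + 17035 = 107759513/4130 + 17035 = 178114063/4130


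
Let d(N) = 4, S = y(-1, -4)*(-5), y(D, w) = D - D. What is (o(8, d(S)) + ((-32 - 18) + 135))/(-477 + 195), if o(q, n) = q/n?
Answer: -29/94 ≈ -0.30851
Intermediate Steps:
y(D, w) = 0
S = 0 (S = 0*(-5) = 0)
(o(8, d(S)) + ((-32 - 18) + 135))/(-477 + 195) = (8/4 + ((-32 - 18) + 135))/(-477 + 195) = (8*(1/4) + (-50 + 135))/(-282) = (2 + 85)*(-1/282) = 87*(-1/282) = -29/94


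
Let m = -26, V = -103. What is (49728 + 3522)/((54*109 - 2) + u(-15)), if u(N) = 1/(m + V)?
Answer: 1373850/151807 ≈ 9.0500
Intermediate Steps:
u(N) = -1/129 (u(N) = 1/(-26 - 103) = 1/(-129) = -1/129)
(49728 + 3522)/((54*109 - 2) + u(-15)) = (49728 + 3522)/((54*109 - 2) - 1/129) = 53250/((5886 - 2) - 1/129) = 53250/(5884 - 1/129) = 53250/(759035/129) = 53250*(129/759035) = 1373850/151807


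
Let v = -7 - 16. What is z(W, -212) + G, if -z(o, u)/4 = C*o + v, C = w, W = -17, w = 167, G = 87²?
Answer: 19017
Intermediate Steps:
G = 7569
v = -23
C = 167
z(o, u) = 92 - 668*o (z(o, u) = -4*(167*o - 23) = -4*(-23 + 167*o) = 92 - 668*o)
z(W, -212) + G = (92 - 668*(-17)) + 7569 = (92 + 11356) + 7569 = 11448 + 7569 = 19017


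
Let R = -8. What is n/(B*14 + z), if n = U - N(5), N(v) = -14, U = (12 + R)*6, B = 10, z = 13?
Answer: 38/153 ≈ 0.24837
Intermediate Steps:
U = 24 (U = (12 - 8)*6 = 4*6 = 24)
n = 38 (n = 24 - 1*(-14) = 24 + 14 = 38)
n/(B*14 + z) = 38/(10*14 + 13) = 38/(140 + 13) = 38/153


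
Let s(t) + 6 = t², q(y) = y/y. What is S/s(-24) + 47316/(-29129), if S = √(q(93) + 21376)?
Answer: -47316/29129 + √21377/570 ≈ -1.3679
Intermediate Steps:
q(y) = 1
S = √21377 (S = √(1 + 21376) = √21377 ≈ 146.21)
s(t) = -6 + t²
S/s(-24) + 47316/(-29129) = √21377/(-6 + (-24)²) + 47316/(-29129) = √21377/(-6 + 576) + 47316*(-1/29129) = √21377/570 - 47316/29129 = -47316/29129 + √21377/570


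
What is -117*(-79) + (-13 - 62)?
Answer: 9168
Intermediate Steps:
-117*(-79) + (-13 - 62) = 9243 - 75 = 9168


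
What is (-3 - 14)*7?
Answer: -119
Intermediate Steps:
(-3 - 14)*7 = -17*7 = -119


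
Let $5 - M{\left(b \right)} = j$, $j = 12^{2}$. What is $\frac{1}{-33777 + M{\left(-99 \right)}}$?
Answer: $- \frac{1}{33916} \approx -2.9485 \cdot 10^{-5}$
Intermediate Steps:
$j = 144$
$M{\left(b \right)} = -139$ ($M{\left(b \right)} = 5 - 144 = -139$)
$\frac{1}{-33777 + M{\left(-99 \right)}} = \frac{1}{-33777 - 139} = \frac{1}{-33916} = - \frac{1}{33916}$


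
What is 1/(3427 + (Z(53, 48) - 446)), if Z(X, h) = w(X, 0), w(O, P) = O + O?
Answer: 1/3087 ≈ 0.00032394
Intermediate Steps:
w(O, P) = 2*O
Z(X, h) = 2*X
1/(3427 + (Z(53, 48) - 446)) = 1/(3427 + (2*53 - 446)) = 1/(3427 + (106 - 446)) = 1/(3427 - 340) = 1/3087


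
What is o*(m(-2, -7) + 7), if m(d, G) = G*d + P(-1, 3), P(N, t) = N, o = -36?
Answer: -720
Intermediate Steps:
m(d, G) = -1 + G*d (m(d, G) = G*d - 1 = -1 + G*d)
o*(m(-2, -7) + 7) = -36*((-1 - 7*(-2)) + 7) = -36*((-1 + 14) + 7) = -36*(13 + 7) = -36*20 = -720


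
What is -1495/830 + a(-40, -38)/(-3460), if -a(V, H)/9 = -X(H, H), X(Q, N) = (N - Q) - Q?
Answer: -136414/71795 ≈ -1.9000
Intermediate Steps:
X(Q, N) = N - 2*Q
a(V, H) = -9*H (a(V, H) = -(-9)*(H - 2*H) = -(-9)*(-H) = -9*H)
-1495/830 + a(-40, -38)/(-3460) = -1495/830 - 9*(-38)/(-3460) = -1495*1/830 + 342*(-1/3460) = -299/166 - 171/1730 = -136414/71795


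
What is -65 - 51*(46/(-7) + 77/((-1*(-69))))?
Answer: 34330/161 ≈ 213.23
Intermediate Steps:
-65 - 51*(46/(-7) + 77/((-1*(-69)))) = -65 - 51*(46*(-⅐) + 77/69) = -65 - 51*(-46/7 + 77*(1/69)) = -65 - 51*(-46/7 + 77/69) = -65 - 51*(-2635/483) = -65 + 44795/161 = 34330/161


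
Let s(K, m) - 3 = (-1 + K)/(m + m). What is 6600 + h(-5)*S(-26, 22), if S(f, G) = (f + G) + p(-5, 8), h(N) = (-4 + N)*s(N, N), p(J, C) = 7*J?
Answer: 39318/5 ≈ 7863.6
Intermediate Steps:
s(K, m) = 3 + (-1 + K)/(2*m) (s(K, m) = 3 + (-1 + K)/(m + m) = 3 + (-1 + K)/((2*m)) = 3 + (-1 + K)*(1/(2*m)) = 3 + (-1 + K)/(2*m))
h(N) = (-1 + 7*N)*(-4 + N)/(2*N) (h(N) = (-4 + N)*((-1 + N + 6*N)/(2*N)) = (-4 + N)*((-1 + 7*N)/(2*N)) = (-1 + 7*N)*(-4 + N)/(2*N))
S(f, G) = -35 + G + f (S(f, G) = (f + G) + 7*(-5) = (G + f) - 35 = -35 + G + f)
6600 + h(-5)*S(-26, 22) = 6600 + ((½)*(-1 + 7*(-5))*(-4 - 5)/(-5))*(-35 + 22 - 26) = 6600 + ((½)*(-⅕)*(-1 - 35)*(-9))*(-39) = 6600 + ((½)*(-⅕)*(-36)*(-9))*(-39) = 6600 - 162/5*(-39) = 6600 + 6318/5 = 39318/5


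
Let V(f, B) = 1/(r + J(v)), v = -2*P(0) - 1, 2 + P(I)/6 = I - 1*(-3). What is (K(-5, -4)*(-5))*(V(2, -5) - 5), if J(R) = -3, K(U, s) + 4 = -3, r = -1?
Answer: -735/4 ≈ -183.75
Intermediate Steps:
K(U, s) = -7 (K(U, s) = -4 - 3 = -7)
P(I) = 6 + 6*I (P(I) = -12 + 6*(I - 1*(-3)) = -12 + 6*(I + 3) = -12 + 6*(3 + I) = -12 + (18 + 6*I) = 6 + 6*I)
v = -13 (v = -2*(6 + 6*0) - 1 = -2*(6 + 0) - 1 = -2*6 - 1 = -12 - 1 = -13)
V(f, B) = -1/4 (V(f, B) = 1/(-1 - 3) = 1/(-4) = -1/4)
(K(-5, -4)*(-5))*(V(2, -5) - 5) = (-7*(-5))*(-1/4 - 5) = 35*(-21/4) = -735/4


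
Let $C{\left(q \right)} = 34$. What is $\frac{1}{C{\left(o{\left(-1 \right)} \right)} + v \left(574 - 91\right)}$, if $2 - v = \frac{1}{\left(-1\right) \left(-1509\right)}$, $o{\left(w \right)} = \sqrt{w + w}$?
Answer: $\frac{503}{502839} \approx 0.0010003$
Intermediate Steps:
$o{\left(w \right)} = \sqrt{2} \sqrt{w}$ ($o{\left(w \right)} = \sqrt{2 w} = \sqrt{2} \sqrt{w}$)
$v = \frac{3017}{1509}$ ($v = 2 - \frac{1}{\left(-1\right) \left(-1509\right)} = 2 - \frac{1}{1509} = \frac{3017}{1509} \approx 1.9993$)
$\frac{1}{C{\left(o{\left(-1 \right)} \right)} + v \left(574 - 91\right)} = \frac{1}{34 + \frac{3017 \left(574 - 91\right)}{1509}} = \frac{1}{34 + \frac{3017}{1509} \cdot 483} = \frac{1}{34 + \frac{485737}{503}} = \frac{1}{\frac{502839}{503}} = \frac{503}{502839}$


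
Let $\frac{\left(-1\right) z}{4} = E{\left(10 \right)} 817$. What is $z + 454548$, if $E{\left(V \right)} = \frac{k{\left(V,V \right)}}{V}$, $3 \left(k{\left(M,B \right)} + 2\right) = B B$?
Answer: $\frac{6664624}{15} \approx 4.4431 \cdot 10^{5}$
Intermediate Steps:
$k{\left(M,B \right)} = -2 + \frac{B^{2}}{3}$ ($k{\left(M,B \right)} = -2 + \frac{B B}{3} = -2 + \frac{B^{2}}{3}$)
$E{\left(V \right)} = \frac{-2 + \frac{V^{2}}{3}}{V}$
$z = - \frac{153596}{15}$ ($z = - 4 \left(- \frac{2}{10} + \frac{1}{3} \cdot 10\right) 817 = - 4 \left(\left(-2\right) \frac{1}{10} + \frac{10}{3}\right) 817 = - 4 \left(- \frac{1}{5} + \frac{10}{3}\right) 817 = - 4 \cdot \frac{47}{15} \cdot 817 = \left(-4\right) \frac{38399}{15} = - \frac{153596}{15} \approx -10240.0$)
$z + 454548 = - \frac{153596}{15} + 454548 = \frac{6664624}{15}$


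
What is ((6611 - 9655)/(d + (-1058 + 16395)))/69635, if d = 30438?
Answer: -3044/3187542125 ≈ -9.5497e-7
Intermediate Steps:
((6611 - 9655)/(d + (-1058 + 16395)))/69635 = ((6611 - 9655)/(30438 + (-1058 + 16395)))/69635 = -3044/(30438 + 15337)*(1/69635) = -3044/45775*(1/69635) = -3044*1/45775*(1/69635) = -3044/45775*1/69635 = -3044/3187542125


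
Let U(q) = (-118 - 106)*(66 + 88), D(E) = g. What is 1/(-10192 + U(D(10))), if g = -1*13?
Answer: -1/44688 ≈ -2.2377e-5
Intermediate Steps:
g = -13
D(E) = -13
U(q) = -34496 (U(q) = -224*154 = -34496)
1/(-10192 + U(D(10))) = 1/(-10192 - 34496) = 1/(-44688) = -1/44688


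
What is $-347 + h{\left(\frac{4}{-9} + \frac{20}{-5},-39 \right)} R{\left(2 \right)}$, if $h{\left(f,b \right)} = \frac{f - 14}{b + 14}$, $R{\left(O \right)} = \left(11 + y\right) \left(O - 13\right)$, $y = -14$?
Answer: $- \frac{24199}{75} \approx -322.65$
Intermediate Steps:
$R{\left(O \right)} = 39 - 3 O$ ($R{\left(O \right)} = \left(11 - 14\right) \left(O - 13\right) = - 3 \left(-13 + O\right) = 39 - 3 O$)
$h{\left(f,b \right)} = \frac{-14 + f}{14 + b}$
$-347 + h{\left(\frac{4}{-9} + \frac{20}{-5},-39 \right)} R{\left(2 \right)} = -347 + \frac{-14 + \left(\frac{4}{-9} + \frac{20}{-5}\right)}{14 - 39} \left(39 - 6\right) = -347 + \frac{-14 + \left(4 \left(- \frac{1}{9}\right) + 20 \left(- \frac{1}{5}\right)\right)}{-25} \left(39 - 6\right) = -347 + - \frac{-14 - \frac{40}{9}}{25} \cdot 33 = -347 + \left(- \frac{1}{25}\right) \left(- \frac{166}{9}\right) 33 = -347 + \frac{166}{225} \cdot 33 = -347 + \frac{1826}{75} = - \frac{24199}{75}$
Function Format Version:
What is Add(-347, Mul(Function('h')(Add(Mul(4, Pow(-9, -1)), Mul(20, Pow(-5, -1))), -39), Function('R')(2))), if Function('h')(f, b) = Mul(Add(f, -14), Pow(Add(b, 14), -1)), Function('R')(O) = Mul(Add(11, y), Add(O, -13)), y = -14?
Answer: Rational(-24199, 75) ≈ -322.65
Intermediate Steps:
Function('R')(O) = Add(39, Mul(-3, O)) (Function('R')(O) = Mul(Add(11, -14), Add(O, -13)) = Mul(-3, Add(-13, O)) = Add(39, Mul(-3, O)))
Function('h')(f, b) = Mul(Pow(Add(14, b), -1), Add(-14, f)) (Function('h')(f, b) = Mul(Add(-14, f), Pow(Add(14, b), -1)) = Mul(Pow(Add(14, b), -1), Add(-14, f)))
Add(-347, Mul(Function('h')(Add(Mul(4, Pow(-9, -1)), Mul(20, Pow(-5, -1))), -39), Function('R')(2))) = Add(-347, Mul(Mul(Pow(Add(14, -39), -1), Add(-14, Add(Mul(4, Pow(-9, -1)), Mul(20, Pow(-5, -1))))), Add(39, Mul(-3, 2)))) = Add(-347, Mul(Mul(Pow(-25, -1), Add(-14, Add(Mul(4, Rational(-1, 9)), Mul(20, Rational(-1, 5))))), Add(39, -6))) = Add(-347, Mul(Mul(Rational(-1, 25), Add(-14, Add(Rational(-4, 9), -4))), 33)) = Add(-347, Mul(Mul(Rational(-1, 25), Add(-14, Rational(-40, 9))), 33)) = Add(-347, Mul(Mul(Rational(-1, 25), Rational(-166, 9)), 33)) = Add(-347, Mul(Rational(166, 225), 33)) = Add(-347, Rational(1826, 75)) = Rational(-24199, 75)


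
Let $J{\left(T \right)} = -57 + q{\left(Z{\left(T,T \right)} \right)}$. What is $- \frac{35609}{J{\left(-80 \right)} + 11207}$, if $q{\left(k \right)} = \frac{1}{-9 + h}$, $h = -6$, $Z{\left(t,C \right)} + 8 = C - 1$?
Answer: $- \frac{534135}{167249} \approx -3.1936$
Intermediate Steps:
$Z{\left(t,C \right)} = -9 + C$ ($Z{\left(t,C \right)} = -8 + \left(C - 1\right) = -8 + \left(-1 + C\right) = -9 + C$)
$q{\left(k \right)} = - \frac{1}{15}$ ($q{\left(k \right)} = \frac{1}{-9 - 6} = \frac{1}{-15} = - \frac{1}{15}$)
$J{\left(T \right)} = - \frac{856}{15}$ ($J{\left(T \right)} = -57 - \frac{1}{15} = - \frac{856}{15}$)
$- \frac{35609}{J{\left(-80 \right)} + 11207} = - \frac{35609}{- \frac{856}{15} + 11207} = - \frac{35609}{\frac{167249}{15}} = \left(-35609\right) \frac{15}{167249} = - \frac{534135}{167249}$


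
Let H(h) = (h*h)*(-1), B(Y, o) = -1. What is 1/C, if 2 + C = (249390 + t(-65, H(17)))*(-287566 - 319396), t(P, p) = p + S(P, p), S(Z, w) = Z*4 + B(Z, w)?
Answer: -1/151036424082 ≈ -6.6209e-12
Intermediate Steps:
S(Z, w) = -1 + 4*Z (S(Z, w) = Z*4 - 1 = 4*Z - 1 = -1 + 4*Z)
H(h) = -h² (H(h) = h²*(-1) = -h²)
t(P, p) = -1 + p + 4*P (t(P, p) = p + (-1 + 4*P) = -1 + p + 4*P)
C = -151036424082 (C = -2 + (249390 + (-1 - 1*17² + 4*(-65)))*(-287566 - 319396) = -2 + (249390 + (-1 - 1*289 - 260))*(-606962) = -2 + (249390 + (-1 - 289 - 260))*(-606962) = -2 + (249390 - 550)*(-606962) = -2 + 248840*(-606962) = -2 - 151036424080 = -151036424082)
1/C = 1/(-151036424082) = -1/151036424082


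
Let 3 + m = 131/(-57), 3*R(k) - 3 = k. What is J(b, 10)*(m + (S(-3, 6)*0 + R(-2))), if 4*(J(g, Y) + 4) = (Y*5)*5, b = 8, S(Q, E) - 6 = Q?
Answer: -11037/38 ≈ -290.45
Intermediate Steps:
S(Q, E) = 6 + Q
R(k) = 1 + k/3
J(g, Y) = -4 + 25*Y/4 (J(g, Y) = -4 + ((Y*5)*5)/4 = -4 + ((5*Y)*5)/4 = -4 + (25*Y)/4 = -4 + 25*Y/4)
m = -302/57 (m = -3 + 131/(-57) = -3 + 131*(-1/57) = -3 - 131/57 = -302/57 ≈ -5.2982)
J(b, 10)*(m + (S(-3, 6)*0 + R(-2))) = (-4 + (25/4)*10)*(-302/57 + ((6 - 3)*0 + (1 + (⅓)*(-2)))) = (-4 + 125/2)*(-302/57 + (3*0 + (1 - ⅔))) = 117*(-302/57 + (0 + ⅓))/2 = 117*(-302/57 + ⅓)/2 = (117/2)*(-283/57) = -11037/38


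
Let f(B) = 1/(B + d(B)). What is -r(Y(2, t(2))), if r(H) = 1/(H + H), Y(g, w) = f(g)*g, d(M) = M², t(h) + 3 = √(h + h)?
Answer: -3/2 ≈ -1.5000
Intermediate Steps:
t(h) = -3 + √2*√h (t(h) = -3 + √(h + h) = -3 + √(2*h) = -3 + √2*√h)
f(B) = 1/(B + B²)
Y(g, w) = 1/(1 + g) (Y(g, w) = (1/(g*(1 + g)))*g = 1/(1 + g))
r(H) = 1/(2*H)
-r(Y(2, t(2))) = -1/(2*(1/(1 + 2))) = -1/(2*(1/3)) = -1/(2*⅓) = -3/2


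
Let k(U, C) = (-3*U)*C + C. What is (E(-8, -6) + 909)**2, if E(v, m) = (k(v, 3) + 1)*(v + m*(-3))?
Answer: 2785561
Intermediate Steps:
k(U, C) = C - 3*C*U (k(U, C) = -3*C*U + C = C - 3*C*U)
E(v, m) = (4 - 9*v)*(v - 3*m) (E(v, m) = (3*(1 - 3*v) + 1)*(v + m*(-3)) = ((3 - 9*v) + 1)*(v - 3*m) = (4 - 9*v)*(v - 3*m))
(E(-8, -6) + 909)**2 = ((-12*(-6) - 9*(-8)**2 + 4*(-8) + 27*(-6)*(-8)) + 909)**2 = ((72 - 9*64 - 32 + 1296) + 909)**2 = ((72 - 576 - 32 + 1296) + 909)**2 = (760 + 909)**2 = 1669**2 = 2785561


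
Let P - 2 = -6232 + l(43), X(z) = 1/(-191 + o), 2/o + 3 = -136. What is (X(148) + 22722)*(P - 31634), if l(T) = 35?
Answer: -22821921076207/26551 ≈ -8.5955e+8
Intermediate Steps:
o = -2/139 (o = 2/(-3 - 136) = 2/(-139) = 2*(-1/139) = -2/139 ≈ -0.014388)
X(z) = -139/26551 (X(z) = 1/(-191 - 2/139) = 1/(-26551/139) = -139/26551)
P = -6195 (P = 2 + (-6232 + 35) = 2 - 6197 = -6195)
(X(148) + 22722)*(P - 31634) = (-139/26551 + 22722)*(-6195 - 31634) = (603291683/26551)*(-37829) = -22821921076207/26551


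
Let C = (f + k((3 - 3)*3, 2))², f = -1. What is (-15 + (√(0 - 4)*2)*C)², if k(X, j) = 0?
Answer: 209 - 120*I ≈ 209.0 - 120.0*I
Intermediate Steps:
C = 1 (C = (-1 + 0)² = (-1)² = 1)
(-15 + (√(0 - 4)*2)*C)² = (-15 + (√(0 - 4)*2)*1)² = (-15 + (√(-4)*2)*1)² = (-15 + ((2*I)*2)*1)² = (-15 + (4*I)*1)² = (-15 + 4*I)²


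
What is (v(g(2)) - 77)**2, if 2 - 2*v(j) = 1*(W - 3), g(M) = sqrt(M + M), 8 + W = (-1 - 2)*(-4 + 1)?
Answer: 5625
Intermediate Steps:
W = 1 (W = -8 + (-1 - 2)*(-4 + 1) = -8 - 3*(-3) = -8 + 9 = 1)
g(M) = sqrt(2)*sqrt(M) (g(M) = sqrt(2*M) = sqrt(2)*sqrt(M))
v(j) = 2 (v(j) = 1 - (1 - 3)/2 = 1 - (-2)/2 = 1 - 1/2*(-2) = 1 + 1 = 2)
(v(g(2)) - 77)**2 = (2 - 77)**2 = (-75)**2 = 5625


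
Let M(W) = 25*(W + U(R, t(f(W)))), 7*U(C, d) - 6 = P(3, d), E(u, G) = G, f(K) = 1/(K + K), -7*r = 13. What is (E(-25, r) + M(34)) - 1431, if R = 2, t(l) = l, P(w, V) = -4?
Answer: -4030/7 ≈ -575.71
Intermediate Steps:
r = -13/7 (r = -1/7*13 = -13/7 ≈ -1.8571)
f(K) = 1/(2*K)
U(C, d) = 2/7 (U(C, d) = 6/7 + (1/7)*(-4) = 6/7 - 4/7 = 2/7)
M(W) = 50/7 + 25*W (M(W) = 25*(W + 2/7) = 25*(2/7 + W) = 50/7 + 25*W)
(E(-25, r) + M(34)) - 1431 = (-13/7 + (50/7 + 25*34)) - 1431 = (-13/7 + (50/7 + 850)) - 1431 = (-13/7 + 6000/7) - 1431 = 5987/7 - 1431 = -4030/7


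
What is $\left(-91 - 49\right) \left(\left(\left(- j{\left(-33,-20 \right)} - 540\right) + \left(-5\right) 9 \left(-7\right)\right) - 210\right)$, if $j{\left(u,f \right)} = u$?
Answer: $56280$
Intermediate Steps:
$\left(-91 - 49\right) \left(\left(\left(- j{\left(-33,-20 \right)} - 540\right) + \left(-5\right) 9 \left(-7\right)\right) - 210\right) = \left(-91 - 49\right) \left(\left(\left(\left(-1\right) \left(-33\right) - 540\right) + \left(-5\right) 9 \left(-7\right)\right) - 210\right) = - 140 \left(\left(\left(33 - 540\right) - -315\right) - 210\right) = - 140 \left(\left(-507 + 315\right) - 210\right) = - 140 \left(-192 - 210\right) = \left(-140\right) \left(-402\right) = 56280$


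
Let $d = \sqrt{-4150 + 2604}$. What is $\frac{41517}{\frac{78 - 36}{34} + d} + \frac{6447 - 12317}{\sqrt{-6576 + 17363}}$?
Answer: $\frac{- 7613345943 i - 99790 \sqrt{16676702} + 123270 i \sqrt{10787}}{10787 \left(- 21 i + 17 \sqrt{1546}\right)} \approx -23.378 - 1054.9 i$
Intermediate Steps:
$d = i \sqrt{1546}$ ($d = \sqrt{-1546} = i \sqrt{1546} \approx 39.319 i$)
$\frac{41517}{\frac{78 - 36}{34} + d} + \frac{6447 - 12317}{\sqrt{-6576 + 17363}} = \frac{41517}{\frac{78 - 36}{34} + i \sqrt{1546}} + \frac{6447 - 12317}{\sqrt{-6576 + 17363}} = \frac{41517}{\frac{1}{34} \cdot 42 + i \sqrt{1546}} - \frac{5870}{\sqrt{10787}} = \frac{41517}{\frac{21}{17} + i \sqrt{1546}} - 5870 \frac{\sqrt{10787}}{10787} = \frac{41517}{\frac{21}{17} + i \sqrt{1546}} - \frac{5870 \sqrt{10787}}{10787}$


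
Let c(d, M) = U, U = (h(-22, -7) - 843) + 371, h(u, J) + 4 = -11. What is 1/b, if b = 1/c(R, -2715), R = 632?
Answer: -487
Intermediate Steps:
h(u, J) = -15 (h(u, J) = -4 - 11 = -15)
U = -487 (U = (-15 - 843) + 371 = -858 + 371 = -487)
c(d, M) = -487
b = -1/487 (b = 1/(-487) = -1/487 ≈ -0.0020534)
1/b = 1/(-1/487) = -487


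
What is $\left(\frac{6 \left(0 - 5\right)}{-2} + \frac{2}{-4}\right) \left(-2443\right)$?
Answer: $- \frac{70847}{2} \approx -35424.0$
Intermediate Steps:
$\left(\frac{6 \left(0 - 5\right)}{-2} + \frac{2}{-4}\right) \left(-2443\right) = \left(6 \left(0 - 5\right) \left(- \frac{1}{2}\right) + 2 \left(- \frac{1}{4}\right)\right) \left(-2443\right) = \left(6 \left(-5\right) \left(- \frac{1}{2}\right) - \frac{1}{2}\right) \left(-2443\right) = \left(\left(-30\right) \left(- \frac{1}{2}\right) - \frac{1}{2}\right) \left(-2443\right) = \left(15 - \frac{1}{2}\right) \left(-2443\right) = \frac{29}{2} \left(-2443\right) = - \frac{70847}{2}$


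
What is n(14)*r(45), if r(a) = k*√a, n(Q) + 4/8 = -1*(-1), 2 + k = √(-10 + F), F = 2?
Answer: -3*√5 + 3*I*√10 ≈ -6.7082 + 9.4868*I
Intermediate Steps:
k = -2 + 2*I*√2 (k = -2 + √(-10 + 2) = -2 + √(-8) = -2 + 2*I*√2 ≈ -2.0 + 2.8284*I)
n(Q) = ½ (n(Q) = -½ - 1*(-1) = -½ + 1 = ½)
r(a) = √a*(-2 + 2*I*√2) (r(a) = (-2 + 2*I*√2)*√a = √a*(-2 + 2*I*√2))
n(14)*r(45) = (2*√45*(-1 + I*√2))/2 = (2*(3*√5)*(-1 + I*√2))/2 = (6*√5*(-1 + I*√2))/2 = 3*√5*(-1 + I*√2)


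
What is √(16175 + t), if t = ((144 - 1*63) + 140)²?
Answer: 6*√1806 ≈ 254.98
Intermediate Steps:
t = 48841 (t = ((144 - 63) + 140)² = (81 + 140)² = 221² = 48841)
√(16175 + t) = √(16175 + 48841) = √65016 = 6*√1806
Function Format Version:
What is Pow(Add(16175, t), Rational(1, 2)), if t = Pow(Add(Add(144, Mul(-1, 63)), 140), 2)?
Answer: Mul(6, Pow(1806, Rational(1, 2))) ≈ 254.98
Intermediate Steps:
t = 48841 (t = Pow(Add(Add(144, -63), 140), 2) = Pow(Add(81, 140), 2) = Pow(221, 2) = 48841)
Pow(Add(16175, t), Rational(1, 2)) = Pow(Add(16175, 48841), Rational(1, 2)) = Pow(65016, Rational(1, 2)) = Mul(6, Pow(1806, Rational(1, 2)))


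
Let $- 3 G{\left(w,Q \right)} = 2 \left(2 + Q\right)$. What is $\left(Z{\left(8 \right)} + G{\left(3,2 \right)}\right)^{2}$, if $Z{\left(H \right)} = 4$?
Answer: $\frac{16}{9} \approx 1.7778$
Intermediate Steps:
$G{\left(w,Q \right)} = - \frac{4}{3} - \frac{2 Q}{3}$ ($G{\left(w,Q \right)} = - \frac{2 \left(2 + Q\right)}{3} = - \frac{4 + 2 Q}{3} = - \frac{4}{3} - \frac{2 Q}{3}$)
$\left(Z{\left(8 \right)} + G{\left(3,2 \right)}\right)^{2} = \left(4 - \frac{8}{3}\right)^{2} = \left(\frac{4}{3}\right)^{2} = \frac{16}{9}$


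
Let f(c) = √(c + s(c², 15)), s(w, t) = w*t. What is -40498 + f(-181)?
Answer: -40498 + √491234 ≈ -39797.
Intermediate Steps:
s(w, t) = t*w
f(c) = √(c + 15*c²)
-40498 + f(-181) = -40498 + √(-181*(1 + 15*(-181))) = -40498 + √(-181*(1 - 2715)) = -40498 + √(-181*(-2714)) = -40498 + √491234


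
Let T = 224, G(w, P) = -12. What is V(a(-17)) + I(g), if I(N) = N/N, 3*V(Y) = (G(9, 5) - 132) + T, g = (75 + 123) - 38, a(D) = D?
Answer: 83/3 ≈ 27.667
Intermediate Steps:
g = 160 (g = 198 - 38 = 160)
V(Y) = 80/3 (V(Y) = ((-12 - 132) + 224)/3 = (-144 + 224)/3 = (⅓)*80 = 80/3)
I(N) = 1
V(a(-17)) + I(g) = 80/3 + 1 = 83/3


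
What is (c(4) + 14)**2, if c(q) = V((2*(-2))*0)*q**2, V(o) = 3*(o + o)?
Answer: 196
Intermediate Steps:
V(o) = 6*o (V(o) = 3*(2*o) = 6*o)
c(q) = 0 (c(q) = (6*((2*(-2))*0))*q**2 = (6*(-4*0))*q**2 = (6*0)*q**2 = 0*q**2 = 0)
(c(4) + 14)**2 = (0 + 14)**2 = 14**2 = 196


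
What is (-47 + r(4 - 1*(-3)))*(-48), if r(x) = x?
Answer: 1920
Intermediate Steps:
(-47 + r(4 - 1*(-3)))*(-48) = (-47 + (4 - 1*(-3)))*(-48) = (-47 + (4 + 3))*(-48) = (-47 + 7)*(-48) = -40*(-48) = 1920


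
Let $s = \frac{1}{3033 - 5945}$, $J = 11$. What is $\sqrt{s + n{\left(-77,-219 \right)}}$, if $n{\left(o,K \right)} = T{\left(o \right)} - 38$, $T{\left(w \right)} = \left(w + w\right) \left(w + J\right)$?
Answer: $\frac{\sqrt{5366617802}}{728} \approx 100.63$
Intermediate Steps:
$T{\left(w \right)} = 2 w \left(11 + w\right)$ ($T{\left(w \right)} = \left(w + w\right) \left(w + 11\right) = 2 w \left(11 + w\right)$)
$s = - \frac{1}{2912}$ ($s = \frac{1}{-2912} = - \frac{1}{2912} \approx -0.00034341$)
$n{\left(o,K \right)} = -38 + 2 o \left(11 + o\right)$ ($n{\left(o,K \right)} = 2 o \left(11 + o\right) - 38 = -38 + 2 o \left(11 + o\right)$)
$\sqrt{s + n{\left(-77,-219 \right)}} = \sqrt{- \frac{1}{2912} - \left(38 + 154 \left(11 - 77\right)\right)} = \sqrt{- \frac{1}{2912} - \left(38 + 154 \left(-66\right)\right)} = \sqrt{- \frac{1}{2912} + \left(-38 + 10164\right)} = \sqrt{- \frac{1}{2912} + 10126} = \sqrt{\frac{29486911}{2912}} = \frac{\sqrt{5366617802}}{728}$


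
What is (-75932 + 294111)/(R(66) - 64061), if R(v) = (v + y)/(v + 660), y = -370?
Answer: -79198977/23254295 ≈ -3.4058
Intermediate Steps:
R(v) = (-370 + v)/(660 + v) (R(v) = (v - 370)/(v + 660) = (-370 + v)/(660 + v))
(-75932 + 294111)/(R(66) - 64061) = (-75932 + 294111)/((-370 + 66)/(660 + 66) - 64061) = 218179/(-304/726 - 64061) = 218179/((1/726)*(-304) - 64061) = 218179/(-152/363 - 64061) = 218179/(-23254295/363) = 218179*(-363/23254295) = -79198977/23254295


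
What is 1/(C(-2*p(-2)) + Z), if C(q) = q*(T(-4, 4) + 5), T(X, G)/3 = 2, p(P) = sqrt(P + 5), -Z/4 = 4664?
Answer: -424/7910111 + sqrt(3)/15820222 ≈ -5.3493e-5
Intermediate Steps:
Z = -18656 (Z = -4*4664 = -18656)
p(P) = sqrt(5 + P)
T(X, G) = 6 (T(X, G) = 3*2 = 6)
C(q) = 11*q (C(q) = q*(6 + 5) = q*11 = 11*q)
1/(C(-2*p(-2)) + Z) = 1/(11*(-2*sqrt(5 - 2)) - 18656) = 1/(11*(-2*sqrt(3)) - 18656) = 1/(-22*sqrt(3) - 18656) = 1/(-18656 - 22*sqrt(3))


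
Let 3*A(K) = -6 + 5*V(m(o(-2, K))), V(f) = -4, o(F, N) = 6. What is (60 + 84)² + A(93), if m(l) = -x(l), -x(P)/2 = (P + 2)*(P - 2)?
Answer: 62182/3 ≈ 20727.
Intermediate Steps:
x(P) = -2*(-2 + P)*(2 + P) (x(P) = -2*(P + 2)*(P - 2) = -2*(2 + P)*(-2 + P) = -2*(-2 + P)*(2 + P))
m(l) = -8 + 2*l² (m(l) = -(8 - 2*l²) = -8 + 2*l²)
A(K) = -26/3 (A(K) = (-6 + 5*(-4))/3 = (-6 - 20)/3 = (⅓)*(-26) = -26/3)
(60 + 84)² + A(93) = (60 + 84)² - 26/3 = 144² - 26/3 = 20736 - 26/3 = 62182/3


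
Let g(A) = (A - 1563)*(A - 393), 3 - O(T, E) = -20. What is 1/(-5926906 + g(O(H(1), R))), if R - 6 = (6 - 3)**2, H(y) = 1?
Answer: -1/5357106 ≈ -1.8667e-7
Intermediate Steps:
R = 15 (R = 6 + (6 - 3)**2 = 6 + 3**2 = 6 + 9 = 15)
O(T, E) = 23 (O(T, E) = 3 - 1*(-20) = 3 + 20 = 23)
g(A) = (-1563 + A)*(-393 + A)
1/(-5926906 + g(O(H(1), R))) = 1/(-5926906 + (614259 + 23**2 - 1956*23)) = 1/(-5926906 + (614259 + 529 - 44988)) = 1/(-5926906 + 569800) = 1/(-5357106) = -1/5357106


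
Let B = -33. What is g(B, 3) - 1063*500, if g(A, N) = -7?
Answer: -531507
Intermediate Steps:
g(B, 3) - 1063*500 = -7 - 1063*500 = -7 - 531500 = -531507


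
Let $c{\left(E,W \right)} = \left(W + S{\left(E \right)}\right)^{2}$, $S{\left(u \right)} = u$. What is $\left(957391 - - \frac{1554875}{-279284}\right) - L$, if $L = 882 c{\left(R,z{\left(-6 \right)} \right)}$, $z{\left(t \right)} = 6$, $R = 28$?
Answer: $- \frac{17373298959}{279284} \approx -62207.0$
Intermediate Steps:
$c{\left(E,W \right)} = \left(E + W\right)^{2}$ ($c{\left(E,W \right)} = \left(W + E\right)^{2} = \left(E + W\right)^{2}$)
$L = 1019592$ ($L = 882 \left(28 + 6\right)^{2} = 882 \cdot 34^{2} = 882 \cdot 1156 = 1019592$)
$\left(957391 - - \frac{1554875}{-279284}\right) - L = \left(957391 - - \frac{1554875}{-279284}\right) - 1019592 = \left(957391 - \left(-1554875\right) \left(- \frac{1}{279284}\right)\right) - 1019592 = \left(957391 - \frac{1554875}{279284}\right) - 1019592 = \frac{267382433169}{279284} - 1019592 = - \frac{17373298959}{279284}$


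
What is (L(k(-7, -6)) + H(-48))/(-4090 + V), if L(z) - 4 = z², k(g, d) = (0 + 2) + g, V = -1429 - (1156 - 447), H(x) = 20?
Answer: -49/6228 ≈ -0.0078677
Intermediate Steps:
V = -2138 (V = -1429 - 1*709 = -1429 - 709 = -2138)
k(g, d) = 2 + g
L(z) = 4 + z²
(L(k(-7, -6)) + H(-48))/(-4090 + V) = ((4 + (2 - 7)²) + 20)/(-4090 - 2138) = ((4 + (-5)²) + 20)/(-6228) = ((4 + 25) + 20)*(-1/6228) = (29 + 20)*(-1/6228) = 49*(-1/6228) = -49/6228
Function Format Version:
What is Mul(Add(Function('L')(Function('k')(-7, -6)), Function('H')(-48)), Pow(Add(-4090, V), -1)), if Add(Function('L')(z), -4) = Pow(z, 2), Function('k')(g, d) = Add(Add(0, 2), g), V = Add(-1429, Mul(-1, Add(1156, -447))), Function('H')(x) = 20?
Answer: Rational(-49, 6228) ≈ -0.0078677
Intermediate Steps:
V = -2138 (V = Add(-1429, Mul(-1, 709)) = Add(-1429, -709) = -2138)
Function('k')(g, d) = Add(2, g)
Function('L')(z) = Add(4, Pow(z, 2))
Mul(Add(Function('L')(Function('k')(-7, -6)), Function('H')(-48)), Pow(Add(-4090, V), -1)) = Mul(Add(Add(4, Pow(Add(2, -7), 2)), 20), Pow(Add(-4090, -2138), -1)) = Mul(Add(Add(4, Pow(-5, 2)), 20), Pow(-6228, -1)) = Mul(Add(Add(4, 25), 20), Rational(-1, 6228)) = Mul(Add(29, 20), Rational(-1, 6228)) = Mul(49, Rational(-1, 6228)) = Rational(-49, 6228)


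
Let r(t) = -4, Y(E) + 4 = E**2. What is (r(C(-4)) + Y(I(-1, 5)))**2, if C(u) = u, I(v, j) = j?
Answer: 289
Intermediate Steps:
Y(E) = -4 + E**2
(r(C(-4)) + Y(I(-1, 5)))**2 = (-4 + (-4 + 5**2))**2 = (-4 + (-4 + 25))**2 = (-4 + 21)**2 = 17**2 = 289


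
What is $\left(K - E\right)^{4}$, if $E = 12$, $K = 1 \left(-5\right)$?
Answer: $83521$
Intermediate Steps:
$K = -5$
$\left(K - E\right)^{4} = \left(-5 - 12\right)^{4} = \left(-17\right)^{4} = 83521$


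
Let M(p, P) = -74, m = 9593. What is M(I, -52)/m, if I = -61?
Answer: -74/9593 ≈ -0.0077140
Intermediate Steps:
M(I, -52)/m = -74/9593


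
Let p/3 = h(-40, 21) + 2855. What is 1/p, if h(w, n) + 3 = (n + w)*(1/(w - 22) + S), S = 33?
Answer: 62/413907 ≈ 0.00014979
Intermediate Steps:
h(w, n) = -3 + (33 + 1/(-22 + w))*(n + w) (h(w, n) = -3 + (n + w)*(1/(w - 22) + 33) = -3 + (n + w)*(1/(-22 + w) + 33) = -3 + (n + w)*(33 + 1/(-22 + w)) = -3 + (33 + 1/(-22 + w))*(n + w))
p = 413907/62 (p = 3*((66 - 728*(-40) - 725*21 + 33*(-40)² + 33*21*(-40))/(-22 - 40) + 2855) = 3*((66 + 29120 - 15225 + 33*1600 - 27720)/(-62) + 2855) = 3*(-(66 + 29120 - 15225 + 52800 - 27720)/62 + 2855) = 3*(-1/62*39041 + 2855) = 3*(-39041/62 + 2855) = 3*(137969/62) = 413907/62 ≈ 6675.9)
1/p = 1/(413907/62) = 62/413907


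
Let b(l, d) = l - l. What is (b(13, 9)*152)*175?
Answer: 0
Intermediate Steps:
b(l, d) = 0
(b(13, 9)*152)*175 = (0*152)*175 = 0*175 = 0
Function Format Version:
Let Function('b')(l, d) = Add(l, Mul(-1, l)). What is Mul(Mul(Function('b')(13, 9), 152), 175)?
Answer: 0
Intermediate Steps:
Function('b')(l, d) = 0
Mul(Mul(Function('b')(13, 9), 152), 175) = Mul(Mul(0, 152), 175) = Mul(0, 175) = 0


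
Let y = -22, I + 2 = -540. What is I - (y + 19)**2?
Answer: -551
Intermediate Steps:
I = -542 (I = -2 - 540 = -542)
I - (y + 19)**2 = -542 - (-22 + 19)**2 = -542 - 1*(-3)**2 = -542 - 1*9 = -542 - 9 = -551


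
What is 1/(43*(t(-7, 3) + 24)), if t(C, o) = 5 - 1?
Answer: 1/1204 ≈ 0.00083056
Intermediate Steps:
t(C, o) = 4
1/(43*(t(-7, 3) + 24)) = 1/(43*(4 + 24)) = 1/(43*28) = 1/1204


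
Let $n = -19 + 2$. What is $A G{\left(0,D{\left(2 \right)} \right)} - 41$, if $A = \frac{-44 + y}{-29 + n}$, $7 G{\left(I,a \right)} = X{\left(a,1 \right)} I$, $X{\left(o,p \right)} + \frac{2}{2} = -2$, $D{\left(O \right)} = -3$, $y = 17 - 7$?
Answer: $-41$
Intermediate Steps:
$y = 10$
$X{\left(o,p \right)} = -3$ ($X{\left(o,p \right)} = -1 - 2 = -3$)
$n = -17$
$G{\left(I,a \right)} = - \frac{3 I}{7}$ ($G{\left(I,a \right)} = \frac{\left(-3\right) I}{7} = - \frac{3 I}{7}$)
$A = \frac{17}{23}$ ($A = \frac{-44 + 10}{-29 - 17} = - \frac{34}{-46} = \left(-34\right) \left(- \frac{1}{46}\right) = \frac{17}{23} \approx 0.73913$)
$A G{\left(0,D{\left(2 \right)} \right)} - 41 = \frac{17 \left(\left(- \frac{3}{7}\right) 0\right)}{23} - 41 = \frac{17}{23} \cdot 0 - 41 = 0 - 41 = -41$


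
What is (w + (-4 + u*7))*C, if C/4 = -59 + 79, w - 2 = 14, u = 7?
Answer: 4880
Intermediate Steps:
w = 16 (w = 2 + 14 = 16)
C = 80 (C = 4*(-59 + 79) = 4*20 = 80)
(w + (-4 + u*7))*C = (16 + (-4 + 7*7))*80 = (16 + (-4 + 49))*80 = (16 + 45)*80 = 61*80 = 4880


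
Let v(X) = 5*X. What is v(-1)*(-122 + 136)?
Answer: -70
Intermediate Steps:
v(-1)*(-122 + 136) = (5*(-1))*(-122 + 136) = -5*14 = -70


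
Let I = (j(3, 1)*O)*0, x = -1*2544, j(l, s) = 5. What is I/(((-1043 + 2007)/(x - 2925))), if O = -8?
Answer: 0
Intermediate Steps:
x = -2544
I = 0 (I = (5*(-8))*0 = -40*0 = 0)
I/(((-1043 + 2007)/(x - 2925))) = 0/(((-1043 + 2007)/(-2544 - 2925))) = 0/((964/(-5469))) = 0/((964*(-1/5469))) = 0/(-964/5469) = 0*(-5469/964) = 0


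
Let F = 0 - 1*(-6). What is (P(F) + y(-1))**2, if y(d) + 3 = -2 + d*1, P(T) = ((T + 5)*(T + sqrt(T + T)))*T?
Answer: 204372 + 102960*sqrt(3) ≈ 3.8270e+5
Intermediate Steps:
F = 6 (F = 0 + 6 = 6)
P(T) = T*(5 + T)*(T + sqrt(2)*sqrt(T)) (P(T) = ((5 + T)*(T + sqrt(2*T)))*T = ((5 + T)*(T + sqrt(2)*sqrt(T)))*T = T*(5 + T)*(T + sqrt(2)*sqrt(T)))
y(d) = -5 + d (y(d) = -3 + (-2 + d*1) = -3 + (-2 + d) = -5 + d)
(P(F) + y(-1))**2 = ((6**3 + 5*6**2 + sqrt(2)*6**(5/2) + 5*sqrt(2)*6**(3/2)) + (-5 - 1))**2 = ((216 + 5*36 + sqrt(2)*(36*sqrt(6)) + 5*sqrt(2)*(6*sqrt(6))) - 6)**2 = ((216 + 180 + 72*sqrt(3) + 60*sqrt(3)) - 6)**2 = ((396 + 132*sqrt(3)) - 6)**2 = (390 + 132*sqrt(3))**2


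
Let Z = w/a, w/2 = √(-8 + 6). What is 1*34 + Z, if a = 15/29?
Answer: 34 + 58*I*√2/15 ≈ 34.0 + 5.4683*I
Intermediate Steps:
w = 2*I*√2 (w = 2*√(-8 + 6) = 2*√(-2) = 2*(I*√2) = 2*I*√2 ≈ 2.8284*I)
a = 15/29 (a = 15*(1/29) = 15/29 ≈ 0.51724)
Z = 58*I*√2/15 (Z = (2*I*√2)/(15/29) = (2*I*√2)*(29/15) = 58*I*√2/15 ≈ 5.4683*I)
1*34 + Z = 1*34 + 58*I*√2/15 = 34 + 58*I*√2/15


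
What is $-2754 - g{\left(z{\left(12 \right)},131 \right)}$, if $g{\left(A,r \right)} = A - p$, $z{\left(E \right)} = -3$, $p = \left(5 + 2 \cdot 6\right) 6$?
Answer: $-2649$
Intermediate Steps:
$p = 102$ ($p = \left(5 + 12\right) 6 = 17 \cdot 6 = 102$)
$g{\left(A,r \right)} = -102 + A$ ($g{\left(A,r \right)} = A - 102 = -102 + A$)
$-2754 - g{\left(z{\left(12 \right)},131 \right)} = -2754 - \left(-102 - 3\right) = -2754 - -105 = -2754 + 105 = -2649$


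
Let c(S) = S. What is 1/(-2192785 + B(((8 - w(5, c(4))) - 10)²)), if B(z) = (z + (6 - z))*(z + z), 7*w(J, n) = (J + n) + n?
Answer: -49/107437717 ≈ -4.5608e-7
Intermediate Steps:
w(J, n) = J/7 + 2*n/7 (w(J, n) = ((J + n) + n)/7 = (J + 2*n)/7 = J/7 + 2*n/7)
B(z) = 12*z (B(z) = 6*(2*z) = 12*z)
1/(-2192785 + B(((8 - w(5, c(4))) - 10)²)) = 1/(-2192785 + 12*((8 - ((⅐)*5 + (2/7)*4)) - 10)²) = 1/(-2192785 + 12*((8 - (5/7 + 8/7)) - 10)²) = 1/(-2192785 + 12*((8 - 1*13/7) - 10)²) = 1/(-2192785 + 12*((8 - 13/7) - 10)²) = 1/(-2192785 + 12*(43/7 - 10)²) = 1/(-2192785 + 12*(-27/7)²) = 1/(-2192785 + 12*(729/49)) = 1/(-2192785 + 8748/49) = 1/(-107437717/49) = -49/107437717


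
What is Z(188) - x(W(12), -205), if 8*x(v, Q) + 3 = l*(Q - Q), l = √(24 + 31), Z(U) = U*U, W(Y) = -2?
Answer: 282755/8 ≈ 35344.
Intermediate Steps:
Z(U) = U²
l = √55 ≈ 7.4162
x(v, Q) = -3/8 (x(v, Q) = -3/8 + (√55*(Q - Q))/8 = -3/8 + (√55*0)/8 = -3/8 + (⅛)*0 = -3/8 + 0 = -3/8)
Z(188) - x(W(12), -205) = 188² - 1*(-3/8) = 35344 + 3/8 = 282755/8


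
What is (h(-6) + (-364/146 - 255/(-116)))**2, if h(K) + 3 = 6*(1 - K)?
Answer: 107423340025/71707024 ≈ 1498.1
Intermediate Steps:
h(K) = 3 - 6*K (h(K) = -3 + 6*(1 - K) = -3 + (6 - 6*K) = 3 - 6*K)
(h(-6) + (-364/146 - 255/(-116)))**2 = ((3 - 6*(-6)) + (-364/146 - 255/(-116)))**2 = ((3 + 36) + (-364*1/146 - 255*(-1/116)))**2 = (39 + (-182/73 + 255/116))**2 = (39 - 2497/8468)**2 = (327755/8468)**2 = 107423340025/71707024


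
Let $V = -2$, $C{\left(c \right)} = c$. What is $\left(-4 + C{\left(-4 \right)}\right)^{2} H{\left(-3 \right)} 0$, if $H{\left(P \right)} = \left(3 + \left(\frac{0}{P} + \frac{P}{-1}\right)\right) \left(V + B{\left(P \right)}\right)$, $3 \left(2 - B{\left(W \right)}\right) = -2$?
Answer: $0$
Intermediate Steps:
$B{\left(W \right)} = \frac{8}{3}$ ($B{\left(W \right)} = 2 - - \frac{2}{3} = 2 + \frac{2}{3} = \frac{8}{3}$)
$H{\left(P \right)} = 2 - \frac{2 P}{3}$ ($H{\left(P \right)} = \left(3 + \left(\frac{0}{P} + \frac{P}{-1}\right)\right) \left(-2 + \frac{8}{3}\right) = \left(3 + \left(0 + P \left(-1\right)\right)\right) \frac{2}{3} = \left(3 + \left(0 - P\right)\right) \frac{2}{3} = \left(3 - P\right) \frac{2}{3} = 2 - \frac{2 P}{3}$)
$\left(-4 + C{\left(-4 \right)}\right)^{2} H{\left(-3 \right)} 0 = \left(-4 - 4\right)^{2} \left(2 - -2\right) 0 = \left(-8\right)^{2} \left(2 + 2\right) 0 = 64 \cdot 4 \cdot 0 = 256 \cdot 0 = 0$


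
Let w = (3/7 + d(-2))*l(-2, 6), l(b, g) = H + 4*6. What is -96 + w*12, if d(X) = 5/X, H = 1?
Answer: -5022/7 ≈ -717.43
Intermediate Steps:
l(b, g) = 25 (l(b, g) = 1 + 4*6 = 1 + 24 = 25)
w = -725/14 (w = (3/7 + 5/(-2))*25 = (3*(⅐) + 5*(-½))*25 = (3/7 - 5/2)*25 = -29/14*25 = -725/14 ≈ -51.786)
-96 + w*12 = -96 - 725/14*12 = -96 - 4350/7 = -5022/7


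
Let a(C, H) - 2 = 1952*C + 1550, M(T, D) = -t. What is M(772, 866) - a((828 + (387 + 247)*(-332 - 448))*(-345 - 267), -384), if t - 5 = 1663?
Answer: -589776315028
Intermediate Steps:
t = 1668 (t = 5 + 1663 = 1668)
M(T, D) = -1668 (M(T, D) = -1*1668 = -1668)
a(C, H) = 1552 + 1952*C (a(C, H) = 2 + (1952*C + 1550) = 2 + (1550 + 1952*C) = 1552 + 1952*C)
M(772, 866) - a((828 + (387 + 247)*(-332 - 448))*(-345 - 267), -384) = -1668 - (1552 + 1952*((828 + (387 + 247)*(-332 - 448))*(-345 - 267))) = -1668 - (1552 + 1952*((828 + 634*(-780))*(-612))) = -1668 - (1552 + 1952*((828 - 494520)*(-612))) = -1668 - (1552 + 1952*(-493692*(-612))) = -1668 - (1552 + 1952*302139504) = -1668 - (1552 + 589776311808) = -1668 - 1*589776313360 = -1668 - 589776313360 = -589776315028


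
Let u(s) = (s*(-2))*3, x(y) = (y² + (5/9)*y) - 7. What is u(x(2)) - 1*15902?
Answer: -47672/3 ≈ -15891.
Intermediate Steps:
x(y) = -7 + y² + 5*y/9 (x(y) = (y² + (5*(⅑))*y) - 7 = (y² + 5*y/9) - 7 = -7 + y² + 5*y/9)
u(s) = -6*s (u(s) = -2*s*3 = -6*s)
u(x(2)) - 1*15902 = -6*(-7 + 2² + (5/9)*2) - 1*15902 = -6*(-7 + 4 + 10/9) - 15902 = -6*(-17/9) - 15902 = 34/3 - 15902 = -47672/3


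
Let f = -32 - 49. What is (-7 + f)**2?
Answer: 7744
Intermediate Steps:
f = -81
(-7 + f)**2 = (-7 - 81)**2 = (-88)**2 = 7744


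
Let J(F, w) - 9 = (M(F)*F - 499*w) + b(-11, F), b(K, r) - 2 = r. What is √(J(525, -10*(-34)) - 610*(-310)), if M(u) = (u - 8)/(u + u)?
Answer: √80938/2 ≈ 142.25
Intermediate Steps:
b(K, r) = 2 + r
M(u) = (-8 + u)/(2*u) (M(u) = (-8 + u)/((2*u)) = (-8 + u)*(1/(2*u)) = (-8 + u)/(2*u))
J(F, w) = 7 - 499*w + 3*F/2 (J(F, w) = 9 + ((((-8 + F)/(2*F))*F - 499*w) + (2 + F)) = 9 + (((-4 + F/2) - 499*w) + (2 + F)) = 9 + ((-4 + F/2 - 499*w) + (2 + F)) = 9 + (-2 - 499*w + 3*F/2) = 7 - 499*w + 3*F/2)
√(J(525, -10*(-34)) - 610*(-310)) = √((7 - (-4990)*(-34) + (3/2)*525) - 610*(-310)) = √((7 - 499*340 + 1575/2) + 189100) = √((7 - 169660 + 1575/2) + 189100) = √(-337731/2 + 189100) = √(40469/2) = √80938/2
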